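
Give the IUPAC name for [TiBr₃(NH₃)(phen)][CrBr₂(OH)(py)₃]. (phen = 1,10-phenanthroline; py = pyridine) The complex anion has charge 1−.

amminetribromo(1,10-phenanthroline)titanium(IV) dibromohydroxotris(pyridine)chromate(II)

The complex anion is given as 1−; its ligand charges sum to -3, so Cr = +2.
A 1:1 salt means the cation carries the equal and opposite charge, 1+.
Cation: ligand charges sum to -3; for the ion to be 1+, Ti = +4.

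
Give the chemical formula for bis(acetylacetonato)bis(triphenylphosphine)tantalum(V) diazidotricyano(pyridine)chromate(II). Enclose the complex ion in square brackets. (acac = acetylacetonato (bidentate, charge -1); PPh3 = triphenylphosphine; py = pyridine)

[Ta(acac)2(PPh3)2][Cr(CN)3(N3)2(py)]

Cation [Ta…]: ligand charges -2, Ta(V) ⇒ ion charge 3+.
Anion [Cr…]: ligand charges -5, Cr(II) ⇒ ion charge 3−.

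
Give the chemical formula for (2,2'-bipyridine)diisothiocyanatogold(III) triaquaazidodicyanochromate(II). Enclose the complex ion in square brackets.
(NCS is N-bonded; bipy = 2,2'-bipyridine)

[Au(bipy)(NCS)2][Cr(CN)2(H2O)3(N3)]

Cation [Au…]: ligand charges -2, Au(III) ⇒ ion charge 1+.
Anion [Cr…]: ligand charges -3, Cr(II) ⇒ ion charge 1−.
One 1+ cation balances one 1− anion.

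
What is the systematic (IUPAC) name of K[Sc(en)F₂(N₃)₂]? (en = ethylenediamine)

potassium diazido(ethylenediamine)difluoroscandate(III)

The 1 potassium counter-ion carries a total charge of +1, so each complex ion is 1−.
Ligand charges: 2×azido (-1 each), 1×ethylenediamine (neutral), 2×fluoro (-1 each); total -4. So Sc + (-4) = 1−, giving Sc = +3.
The complex ion is anionic, so scandium takes the -ate form scandate(III).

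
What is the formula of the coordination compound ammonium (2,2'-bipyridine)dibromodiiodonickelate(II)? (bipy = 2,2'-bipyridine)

Ligands: 2 bromo (Br, -1), 2 iodo (I, -1), 1 2,2'-bipyridine (bipy, neutral). Ligand charge sum = -4.
With Ni in oxidation state +2, the complex ion is [Ni...]^2−.
Charge balance with ammonium (+1) requires 1 complex ion per 2 ammonium.

(NH4)2[Ni(bipy)Br2I2]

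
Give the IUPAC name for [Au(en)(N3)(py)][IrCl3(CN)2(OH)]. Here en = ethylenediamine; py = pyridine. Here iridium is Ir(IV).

azido(ethylenediamine)(pyridine)gold(III) trichlorodicyanohydroxoiridate(IV)

Ir is given as +4; the anion's ligand charges sum to -6, so the complex anion is 2−.
A 1:1 salt means the cation carries the equal and opposite charge, 2+.
Cation: ligand charges sum to -1; for the ion to be 2+, Au = +3.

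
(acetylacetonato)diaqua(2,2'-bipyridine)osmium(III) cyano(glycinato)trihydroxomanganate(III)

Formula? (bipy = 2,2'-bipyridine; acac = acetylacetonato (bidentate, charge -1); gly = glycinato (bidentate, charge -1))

[Os(acac)(bipy)(H2O)2][Mn(CN)(gly)(OH)3]

Cation [Os…]: ligand charges -1, Os(III) ⇒ ion charge 2+.
Anion [Mn…]: ligand charges -5, Mn(III) ⇒ ion charge 2−.
One 2+ cation balances one 2− anion.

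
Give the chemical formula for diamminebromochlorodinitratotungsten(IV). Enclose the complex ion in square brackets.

[WBrCl(NH3)2(NO3)2]

Ligands: 2 nitrato (NO3, -1), 1 chloro (Cl, -1), 1 bromo (Br, -1), 2 ammine (NH3, neutral). Ligand charge sum = -4.
With W in oxidation state +4, the complex ion is [W...].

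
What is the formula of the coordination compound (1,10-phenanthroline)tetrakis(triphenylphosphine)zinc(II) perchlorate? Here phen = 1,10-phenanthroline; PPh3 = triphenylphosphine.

[Zn(phen)(PPh3)4](ClO4)2

Ligands: 1 1,10-phenanthroline (phen, neutral), 4 triphenylphosphine (PPh3, neutral). Ligand charge sum = 0.
Charge balance with perchlorate (-1) requires 1 complex ion per 2 perchlorate.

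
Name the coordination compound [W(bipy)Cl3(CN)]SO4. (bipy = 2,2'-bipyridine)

The 1 sulfate counter-ion carries a total charge of -2, so each complex ion is 2+.
Ligand charges: 1×cyano (-1 each), 1×2,2'-bipyridine (neutral), 3×chloro (-1 each); total -4. So W + (-4) = 2+, giving W = +6.
Ligands are named alphabetically: bipyridine before chloro before cyano.

(2,2'-bipyridine)trichlorocyanotungsten(VI) sulfate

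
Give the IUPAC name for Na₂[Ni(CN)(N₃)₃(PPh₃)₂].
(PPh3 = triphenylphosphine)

The 2 sodium counter-ions carry a total charge of +2, so each complex ion is 2−.
Ligand charges: 2×triphenylphosphine (neutral), 1×cyano (-1 each), 3×azido (-1 each); total -4. So Ni + (-4) = 2−, giving Ni = +2.
The complex ion is anionic, so nickel takes the -ate form nickelate(II).

sodium triazidocyanobis(triphenylphosphine)nickelate(II)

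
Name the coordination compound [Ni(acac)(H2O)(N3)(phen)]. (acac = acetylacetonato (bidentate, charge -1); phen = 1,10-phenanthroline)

(acetylacetonato)aquaazido(1,10-phenanthroline)nickel(II)

There is no counter-ion, so the complex is neutral overall.
Ligand charges: 1×acetylacetonato (-1 each), 1×1,10-phenanthroline (neutral), 1×azido (-1 each), 1×aqua (neutral); total -2. So Ni + (-2) = 0, giving Ni = +2.
Ligands are named alphabetically: acetylacetonato before aqua before azido before phenanthroline.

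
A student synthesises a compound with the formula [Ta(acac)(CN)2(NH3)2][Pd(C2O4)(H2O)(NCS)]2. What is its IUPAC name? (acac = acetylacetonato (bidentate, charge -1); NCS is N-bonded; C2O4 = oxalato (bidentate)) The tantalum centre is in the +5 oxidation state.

(acetylacetonato)diamminedicyanotantalum(V) aquaisothiocyanatooxalatopalladate(II)

Ta is given as +5; the cation's ligand charges sum to -3, so the complex cation is 2+.
With 2 anions per cation, each anion must be 2/2 = 1−.
Anion: ligand charges sum to -3; for the ion to be 1−, Pd = +2.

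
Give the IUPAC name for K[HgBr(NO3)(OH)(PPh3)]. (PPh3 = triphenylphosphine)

The 1 potassium counter-ion carries a total charge of +1, so each complex ion is 1−.
Ligand charges: 1×hydroxo (-1 each), 1×triphenylphosphine (neutral), 1×bromo (-1 each), 1×nitrato (-1 each); total -3. So Hg + (-3) = 1−, giving Hg = +2.
Ligands are named alphabetically: bromo before hydroxo before nitrato before triphenylphosphine.
The complex ion is anionic, so mercury takes the -ate form mercurate(II).

potassium bromohydroxonitrato(triphenylphosphine)mercurate(II)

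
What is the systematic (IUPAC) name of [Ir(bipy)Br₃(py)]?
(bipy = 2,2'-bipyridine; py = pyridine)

There is no counter-ion, so the complex is neutral overall.
Ligand charges: 3×bromo (-1 each), 1×2,2'-bipyridine (neutral), 1×pyridine (neutral); total -3. So Ir + (-3) = 0, giving Ir = +3.
Ligands are named alphabetically: bipyridine before bromo before pyridine.

(2,2'-bipyridine)tribromo(pyridine)iridium(III)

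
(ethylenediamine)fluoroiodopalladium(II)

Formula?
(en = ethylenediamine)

[Pd(en)FI]

Ligands: 1 iodo (I, -1), 1 fluoro (F, -1), 1 ethylenediamine (en, neutral). Ligand charge sum = -2.
With Pd in oxidation state +2, the complex ion is [Pd...].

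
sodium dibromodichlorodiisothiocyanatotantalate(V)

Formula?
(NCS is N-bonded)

Ligands: 2 isothiocyanato (NCS, -1), 2 chloro (Cl, -1), 2 bromo (Br, -1). Ligand charge sum = -6.
Charge balance with sodium (+1) requires 1 complex ion per 1 sodium.

Na[TaBr2Cl2(NCS)2]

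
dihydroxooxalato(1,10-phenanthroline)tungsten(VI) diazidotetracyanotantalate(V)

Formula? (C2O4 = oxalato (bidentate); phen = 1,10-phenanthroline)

Cation [W…]: ligand charges -4, W(VI) ⇒ ion charge 2+.
Anion [Ta…]: ligand charges -6, Ta(V) ⇒ ion charge 1−.
One 2+ cation requires 2 of the 1− anion.

[W(C2O4)(OH)2(phen)][Ta(CN)4(N3)2]2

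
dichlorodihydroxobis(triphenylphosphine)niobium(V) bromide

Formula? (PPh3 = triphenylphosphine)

Ligands: 2 hydroxo (OH, -1), 2 chloro (Cl, -1), 2 triphenylphosphine (PPh3, neutral). Ligand charge sum = -4.
With Nb in oxidation state +5, the complex ion is [Nb...]^1+.
Charge balance with bromide (-1) requires 1 complex ion per 1 bromide.

[NbCl2(OH)2(PPh3)2]Br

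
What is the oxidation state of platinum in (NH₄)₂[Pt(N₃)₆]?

+4

2 ammonium outside the brackets (+1 each) → the complex ion is 2−.
Ligand charges: 6×N3 = -6; sum -6.
Pt + (-6) = 2− ⇒ Pt is +4.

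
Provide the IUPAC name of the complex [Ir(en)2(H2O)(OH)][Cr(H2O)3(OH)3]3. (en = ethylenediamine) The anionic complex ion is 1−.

Both ions are complex: the cation is named first with the plain metal name, the anion second with the -ate form; each ion's ligands are alphabetised independently.
The complex anion is given as 1−; its ligand charges sum to -3, so Cr = +2.
With 3 anions per cation, the cation must be 3×1 = 3+.
Cation: ligand charges sum to -1; for the ion to be 3+, Ir = +4.

aquabis(ethylenediamine)hydroxoiridium(IV) triaquatrihydroxochromate(II)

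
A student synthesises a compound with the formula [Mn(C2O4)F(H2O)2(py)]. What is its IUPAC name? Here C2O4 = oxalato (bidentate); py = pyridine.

diaquafluorooxalato(pyridine)manganese(III)

There is no counter-ion, so the complex is neutral overall.
Ligand charges: 2×aqua (neutral), 1×oxalato (-2 each), 1×fluoro (-1 each), 1×pyridine (neutral); total -3. So Mn + (-3) = 0, giving Mn = +3.
Ligands are named alphabetically: aqua before fluoro before oxalato before pyridine.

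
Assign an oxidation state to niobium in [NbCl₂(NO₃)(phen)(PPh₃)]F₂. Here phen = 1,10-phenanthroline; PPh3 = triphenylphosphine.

+5

2 fluoride outside the brackets (-1 each) → the complex ion is 2+.
Ligand charges: 1×phen neutral; 2×Cl = -2; 1×PPh3 neutral; 1×NO3 = -1; sum -3.
Nb + (-3) = 2+ ⇒ Nb is +5.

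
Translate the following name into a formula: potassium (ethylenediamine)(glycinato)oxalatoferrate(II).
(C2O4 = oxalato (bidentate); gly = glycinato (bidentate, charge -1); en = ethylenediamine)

K[Fe(C2O4)(en)(gly)]

Ligands: 1 oxalato (C2O4, -2), 1 glycinato (gly, -1), 1 ethylenediamine (en, neutral). Ligand charge sum = -3.
Charge balance with potassium (+1) requires 1 complex ion per 1 potassium.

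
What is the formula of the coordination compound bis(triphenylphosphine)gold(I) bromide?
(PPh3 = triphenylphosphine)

Ligands: 2 triphenylphosphine (PPh3, neutral). Ligand charge sum = 0.
With Au in oxidation state +1, the complex ion is [Au...]^1+.
Charge balance with bromide (-1) requires 1 complex ion per 1 bromide.

[Au(PPh3)2]Br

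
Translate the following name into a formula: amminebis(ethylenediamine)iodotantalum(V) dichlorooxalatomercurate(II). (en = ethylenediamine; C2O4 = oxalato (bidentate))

[Ta(en)2I(NH3)][Hg(C2O4)Cl2]2

Cation [Ta…]: ligand charges -1, Ta(V) ⇒ ion charge 4+.
Anion [Hg…]: ligand charges -4, Hg(II) ⇒ ion charge 2−.
One 4+ cation requires 2 of the 2− anion.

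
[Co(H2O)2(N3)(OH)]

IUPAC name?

diaquaazidohydroxocobalt(II)

There is no counter-ion, so the complex is neutral overall.
Ligand charges: 1×hydroxo (-1 each), 2×aqua (neutral), 1×azido (-1 each); total -2. So Co + (-2) = 0, giving Co = +2.
Ligands are named alphabetically: aqua before azido before hydroxo.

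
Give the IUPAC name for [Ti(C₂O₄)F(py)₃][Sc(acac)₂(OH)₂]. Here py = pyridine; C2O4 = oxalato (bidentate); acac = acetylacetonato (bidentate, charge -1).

fluorooxalatotris(pyridine)titanium(IV) bis(acetylacetonato)dihydroxoscandate(III)

Both ions are complex: the cation is named first with the plain metal name, the anion second with the -ate form; each ion's ligands are alphabetised independently.
Scandium is always +3 in its complexes; the anion's ligand charges sum to -4, so the complex anion is 1−.
A 1:1 salt means the cation carries the equal and opposite charge, 1+.
Cation: ligand charges sum to -3; for the ion to be 1+, Ti = +4.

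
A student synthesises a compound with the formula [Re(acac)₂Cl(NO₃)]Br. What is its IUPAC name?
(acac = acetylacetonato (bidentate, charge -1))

bis(acetylacetonato)chloronitratorhenium(V) bromide

The 1 bromide counter-ion carries a total charge of -1, so each complex ion is 1+.
Ligand charges: 2×acetylacetonato (-1 each), 1×nitrato (-1 each), 1×chloro (-1 each); total -4. So Re + (-4) = 1+, giving Re = +5.
Ligands are named alphabetically: acetylacetonato before chloro before nitrato.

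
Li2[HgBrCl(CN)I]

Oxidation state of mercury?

2 lithium outside the brackets (+1 each) → the complex ion is 2−.
Ligand charges: 1×Br = -1; 1×I = -1; 1×Cl = -1; 1×CN = -1; sum -4.
Hg + (-4) = 2− ⇒ Hg is +2.

+2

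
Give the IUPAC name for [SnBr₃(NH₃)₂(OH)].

diamminetribromohydroxotin(IV)

There is no counter-ion, so the complex is neutral overall.
Ligand charges: 2×ammine (neutral), 1×hydroxo (-1 each), 3×bromo (-1 each); total -4. So Sn + (-4) = 0, giving Sn = +4.
Ligands are named alphabetically: ammine before bromo before hydroxo.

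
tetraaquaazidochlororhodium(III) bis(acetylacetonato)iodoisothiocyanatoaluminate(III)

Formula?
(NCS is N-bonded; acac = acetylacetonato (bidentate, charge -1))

[RhCl(H2O)4(N3)][Al(acac)2I(NCS)]

Cation [Rh…]: ligand charges -2, Rh(III) ⇒ ion charge 1+.
Anion [Al…]: ligand charges -4, Al(III) ⇒ ion charge 1−.
One 1+ cation balances one 1− anion.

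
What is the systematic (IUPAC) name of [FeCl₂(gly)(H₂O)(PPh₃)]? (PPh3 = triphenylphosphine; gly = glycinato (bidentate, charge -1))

aquadichloro(glycinato)(triphenylphosphine)iron(III)

There is no counter-ion, so the complex is neutral overall.
Ligand charges: 1×triphenylphosphine (neutral), 1×aqua (neutral), 2×chloro (-1 each), 1×glycinato (-1 each); total -3. So Fe + (-3) = 0, giving Fe = +3.
Ligands are named alphabetically: aqua before chloro before glycinato before triphenylphosphine.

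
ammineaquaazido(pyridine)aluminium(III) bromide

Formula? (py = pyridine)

[Al(H2O)(N3)(NH3)(py)]Br2

Ligands: 1 azido (N3, -1), 1 ammine (NH3, neutral), 1 pyridine (py, neutral), 1 aqua (H2O, neutral). Ligand charge sum = -1.
With Al in oxidation state +3, the complex ion is [Al...]^2+.
Charge balance with bromide (-1) requires 1 complex ion per 2 bromide.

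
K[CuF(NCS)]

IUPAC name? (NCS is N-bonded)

potassium fluoroisothiocyanatocuprate(I)

The 1 potassium counter-ion carries a total charge of +1, so each complex ion is 1−.
Ligand charges: 1×isothiocyanato (-1 each), 1×fluoro (-1 each); total -2. So Cu + (-2) = 1−, giving Cu = +1.
Ligands are named alphabetically: fluoro before isothiocyanato.
The complex ion is anionic, so copper takes the -ate form cuprate(I).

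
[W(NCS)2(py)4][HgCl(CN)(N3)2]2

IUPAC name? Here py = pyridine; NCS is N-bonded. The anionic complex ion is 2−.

Both ions are complex: the cation is named first with the plain metal name, the anion second with the -ate form; each ion's ligands are alphabetised independently.
The complex anion is given as 2−; its ligand charges sum to -4, so Hg = +2.
With 2 anions per cation, the cation must be 2×2 = 4+.
Cation: ligand charges sum to -2; for the ion to be 4+, W = +6.

diisothiocyanatotetrakis(pyridine)tungsten(VI) diazidochlorocyanomercurate(II)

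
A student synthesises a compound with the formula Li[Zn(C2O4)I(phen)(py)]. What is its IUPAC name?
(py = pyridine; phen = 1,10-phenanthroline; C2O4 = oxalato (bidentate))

The 1 lithium counter-ion carries a total charge of +1, so each complex ion is 1−.
Ligand charges: 1×pyridine (neutral), 1×iodo (-1 each), 1×1,10-phenanthroline (neutral), 1×oxalato (-2 each); total -3. So Zn + (-3) = 1−, giving Zn = +2.
Ligands are named alphabetically: iodo before oxalato before phenanthroline before pyridine.
The complex ion is anionic, so zinc takes the -ate form zincate(II).

lithium iodooxalato(1,10-phenanthroline)(pyridine)zincate(II)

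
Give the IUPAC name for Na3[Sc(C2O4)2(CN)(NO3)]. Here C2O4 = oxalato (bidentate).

sodium cyanonitratodioxalatoscandate(III)

The 3 sodium counter-ions carry a total charge of +3, so each complex ion is 3−.
Ligand charges: 1×cyano (-1 each), 1×nitrato (-1 each), 2×oxalato (-2 each); total -6. So Sc + (-6) = 3−, giving Sc = +3.
Ligands are named alphabetically: cyano before nitrato before oxalato.
The complex ion is anionic, so scandium takes the -ate form scandate(III).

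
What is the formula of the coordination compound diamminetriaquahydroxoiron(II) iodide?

Ligands: 3 aqua (H2O, neutral), 2 ammine (NH3, neutral), 1 hydroxo (OH, -1). Ligand charge sum = -1.
With Fe in oxidation state +2, the complex ion is [Fe...]^1+.
Charge balance with iodide (-1) requires 1 complex ion per 1 iodide.

[Fe(H2O)3(NH3)2(OH)]I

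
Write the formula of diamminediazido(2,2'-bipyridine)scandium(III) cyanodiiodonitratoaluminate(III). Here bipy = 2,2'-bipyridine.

[Sc(bipy)(N3)2(NH3)2][Al(CN)I2(NO3)]

Cation [Sc…]: ligand charges -2, Sc(III) ⇒ ion charge 1+.
Anion [Al…]: ligand charges -4, Al(III) ⇒ ion charge 1−.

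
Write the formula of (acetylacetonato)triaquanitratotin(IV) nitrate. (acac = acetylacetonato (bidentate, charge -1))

[Sn(acac)(H2O)3(NO3)](NO3)2

Ligands: 1 acetylacetonato (acac, -1), 1 nitrato (NO3, -1), 3 aqua (H2O, neutral). Ligand charge sum = -2.
With Sn in oxidation state +4, the complex ion is [Sn...]^2+.
Charge balance with nitrate (-1) requires 1 complex ion per 2 nitrate.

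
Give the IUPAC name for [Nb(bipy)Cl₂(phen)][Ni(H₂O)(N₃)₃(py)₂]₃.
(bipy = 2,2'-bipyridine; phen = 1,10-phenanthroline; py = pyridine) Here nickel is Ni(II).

(2,2'-bipyridine)dichloro(1,10-phenanthroline)niobium(V) aquatriazidobis(pyridine)nickelate(II)

Both ions are complex: the cation is named first with the plain metal name, the anion second with the -ate form; each ion's ligands are alphabetised independently.
Ni is given as +2; the anion's ligand charges sum to -3, so the complex anion is 1−.
With 3 anions per cation, the cation must be 3×1 = 3+.
Cation: ligand charges sum to -2; for the ion to be 3+, Nb = +5.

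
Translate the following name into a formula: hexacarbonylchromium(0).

[Cr(CO)6]

Ligands: 6 carbonyl (CO, neutral). Ligand charge sum = 0.
With Cr in oxidation state 0, the complex ion is [Cr...].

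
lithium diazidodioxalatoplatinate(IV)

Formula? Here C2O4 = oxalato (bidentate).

Li2[Pt(C2O4)2(N3)2]

Ligands: 2 azido (N3, -1), 2 oxalato (C2O4, -2). Ligand charge sum = -6.
With Pt in oxidation state +4, the complex ion is [Pt...]^2−.
Charge balance with lithium (+1) requires 1 complex ion per 2 lithium.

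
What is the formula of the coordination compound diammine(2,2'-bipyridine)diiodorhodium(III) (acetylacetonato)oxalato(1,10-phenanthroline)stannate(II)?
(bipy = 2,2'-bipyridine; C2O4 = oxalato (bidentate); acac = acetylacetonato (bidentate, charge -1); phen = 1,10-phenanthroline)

Cation [Rh…]: ligand charges -2, Rh(III) ⇒ ion charge 1+.
Anion [Sn…]: ligand charges -3, Sn(II) ⇒ ion charge 1−.
One 1+ cation balances one 1− anion.

[Rh(bipy)I2(NH3)2][Sn(acac)(C2O4)(phen)]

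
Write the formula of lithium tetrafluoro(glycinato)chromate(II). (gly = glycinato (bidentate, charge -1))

Ligands: 1 glycinato (gly, -1), 4 fluoro (F, -1). Ligand charge sum = -5.
With Cr in oxidation state +2, the complex ion is [Cr...]^3−.
Charge balance with lithium (+1) requires 1 complex ion per 3 lithium.

Li3[CrF4(gly)]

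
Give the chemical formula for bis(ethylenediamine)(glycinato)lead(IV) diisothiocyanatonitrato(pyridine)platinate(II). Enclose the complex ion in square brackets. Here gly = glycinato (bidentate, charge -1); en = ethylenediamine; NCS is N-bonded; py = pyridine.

[Pb(en)2(gly)][Pt(NCS)2(NO3)(py)]3

Cation [Pb…]: ligand charges -1, Pb(IV) ⇒ ion charge 3+.
Anion [Pt…]: ligand charges -3, Pt(II) ⇒ ion charge 1−.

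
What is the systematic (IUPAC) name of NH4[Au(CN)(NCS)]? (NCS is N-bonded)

The 1 ammonium counter-ion carries a total charge of +1, so each complex ion is 1−.
Ligand charges: 1×cyano (-1 each), 1×isothiocyanato (-1 each); total -2. So Au + (-2) = 1−, giving Au = +1.
Ligands are named alphabetically: cyano before isothiocyanato.
The complex ion is anionic, so gold takes the -ate form aurate(I).

ammonium cyanoisothiocyanatoaurate(I)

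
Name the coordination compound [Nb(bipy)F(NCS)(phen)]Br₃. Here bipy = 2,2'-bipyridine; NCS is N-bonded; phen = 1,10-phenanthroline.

The 3 bromide counter-ions carry a total charge of -3, so each complex ion is 3+.
Ligand charges: 1×2,2'-bipyridine (neutral), 1×fluoro (-1 each), 1×isothiocyanato (-1 each), 1×1,10-phenanthroline (neutral); total -2. So Nb + (-2) = 3+, giving Nb = +5.
Ligands are named alphabetically: bipyridine before fluoro before isothiocyanato before phenanthroline.

(2,2'-bipyridine)fluoroisothiocyanato(1,10-phenanthroline)niobium(V) bromide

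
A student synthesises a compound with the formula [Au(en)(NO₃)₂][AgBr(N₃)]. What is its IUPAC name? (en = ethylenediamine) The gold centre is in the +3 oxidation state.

(ethylenediamine)dinitratogold(III) azidobromoargentate(I)

Both ions are complex: the cation is named first with the plain metal name, the anion second with the -ate form; each ion's ligands are alphabetised independently.
Au is given as +3; the cation's ligand charges sum to -2, so the complex cation is 1+.
A 1:1 salt means the anion carries the equal and opposite charge, 1−.
Anion: ligand charges sum to -2; for the ion to be 1−, Ag = +1.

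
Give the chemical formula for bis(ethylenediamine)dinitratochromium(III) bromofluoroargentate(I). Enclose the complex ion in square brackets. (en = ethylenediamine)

Cation [Cr…]: ligand charges -2, Cr(III) ⇒ ion charge 1+.
Anion [Ag…]: ligand charges -2, Ag(I) ⇒ ion charge 1−.

[Cr(en)2(NO3)2][AgBrF]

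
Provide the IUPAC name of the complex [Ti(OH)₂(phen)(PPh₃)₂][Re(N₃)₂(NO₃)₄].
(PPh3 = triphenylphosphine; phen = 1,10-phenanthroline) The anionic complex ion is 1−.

dihydroxo(1,10-phenanthroline)bis(triphenylphosphine)titanium(III) diazidotetranitratorhenate(V)

Both ions are complex: the cation is named first with the plain metal name, the anion second with the -ate form; each ion's ligands are alphabetised independently.
The complex anion is given as 1−; its ligand charges sum to -6, so Re = +5.
A 1:1 salt means the cation carries the equal and opposite charge, 1+.
Cation: ligand charges sum to -2; for the ion to be 1+, Ti = +3.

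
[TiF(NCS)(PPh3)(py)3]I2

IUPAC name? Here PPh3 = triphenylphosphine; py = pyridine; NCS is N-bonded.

The 2 iodide counter-ions carry a total charge of -2, so each complex ion is 2+.
Ligand charges: 1×triphenylphosphine (neutral), 3×pyridine (neutral), 1×isothiocyanato (-1 each), 1×fluoro (-1 each); total -2. So Ti + (-2) = 2+, giving Ti = +4.
Ligands are named alphabetically: fluoro before isothiocyanato before pyridine before triphenylphosphine.

fluoroisothiocyanatotris(pyridine)(triphenylphosphine)titanium(IV) iodide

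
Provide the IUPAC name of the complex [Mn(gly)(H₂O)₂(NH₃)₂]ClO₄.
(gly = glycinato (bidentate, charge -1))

diamminediaqua(glycinato)manganese(II) perchlorate

The 1 perchlorate counter-ion carries a total charge of -1, so each complex ion is 1+.
Ligand charges: 1×glycinato (-1 each), 2×ammine (neutral), 2×aqua (neutral); total -1. So Mn + (-1) = 1+, giving Mn = +2.
Ligands are named alphabetically: ammine before aqua before glycinato.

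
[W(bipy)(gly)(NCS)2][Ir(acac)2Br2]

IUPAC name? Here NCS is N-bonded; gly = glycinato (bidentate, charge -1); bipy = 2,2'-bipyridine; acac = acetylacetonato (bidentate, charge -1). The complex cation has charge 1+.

Both ions are complex: the cation is named first with the plain metal name, the anion second with the -ate form; each ion's ligands are alphabetised independently.
The complex cation is given as 1+; its ligand charges sum to -3, so W = +4.
A 1:1 salt means the anion carries the equal and opposite charge, 1−.
Anion: ligand charges sum to -4; for the ion to be 1−, Ir = +3.

(2,2'-bipyridine)(glycinato)diisothiocyanatotungsten(IV) bis(acetylacetonato)dibromoiridate(III)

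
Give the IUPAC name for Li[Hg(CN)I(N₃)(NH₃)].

The 1 lithium counter-ion carries a total charge of +1, so each complex ion is 1−.
Ligand charges: 1×iodo (-1 each), 1×cyano (-1 each), 1×azido (-1 each), 1×ammine (neutral); total -3. So Hg + (-3) = 1−, giving Hg = +2.
Ligands are named alphabetically: ammine before azido before cyano before iodo.
The complex ion is anionic, so mercury takes the -ate form mercurate(II).

lithium ammineazidocyanoiodomercurate(II)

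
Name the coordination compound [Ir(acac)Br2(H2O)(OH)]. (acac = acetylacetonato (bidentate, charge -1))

(acetylacetonato)aquadibromohydroxoiridium(IV)

There is no counter-ion, so the complex is neutral overall.
Ligand charges: 2×bromo (-1 each), 1×hydroxo (-1 each), 1×acetylacetonato (-1 each), 1×aqua (neutral); total -4. So Ir + (-4) = 0, giving Ir = +4.
Ligands are named alphabetically: acetylacetonato before aqua before bromo before hydroxo.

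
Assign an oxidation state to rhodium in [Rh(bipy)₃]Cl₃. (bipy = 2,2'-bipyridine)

3 chloride outside the brackets (-1 each) → the complex ion is 3+.
Ligand charges: 3×bipy neutral; sum 0.
Rh + (0) = 3+ ⇒ Rh is +3.

+3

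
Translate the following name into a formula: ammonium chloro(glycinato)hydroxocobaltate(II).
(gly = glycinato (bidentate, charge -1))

NH4[CoCl(gly)(OH)]

Ligands: 1 chloro (Cl, -1), 1 glycinato (gly, -1), 1 hydroxo (OH, -1). Ligand charge sum = -3.
With Co in oxidation state +2, the complex ion is [Co...]^1−.
Charge balance with ammonium (+1) requires 1 complex ion per 1 ammonium.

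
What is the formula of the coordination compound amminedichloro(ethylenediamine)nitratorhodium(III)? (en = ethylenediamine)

[RhCl2(en)(NH3)(NO3)]

Ligands: 1 ammine (NH3, neutral), 1 nitrato (NO3, -1), 2 chloro (Cl, -1), 1 ethylenediamine (en, neutral). Ligand charge sum = -3.
With Rh in oxidation state +3, the complex ion is [Rh...].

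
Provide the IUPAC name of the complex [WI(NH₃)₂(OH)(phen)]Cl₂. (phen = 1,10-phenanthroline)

The 2 chloride counter-ions carry a total charge of -2, so each complex ion is 2+.
Ligand charges: 2×ammine (neutral), 1×iodo (-1 each), 1×hydroxo (-1 each), 1×1,10-phenanthroline (neutral); total -2. So W + (-2) = 2+, giving W = +4.
Ligands are named alphabetically: ammine before hydroxo before iodo before phenanthroline.

diamminehydroxoiodo(1,10-phenanthroline)tungsten(IV) chloride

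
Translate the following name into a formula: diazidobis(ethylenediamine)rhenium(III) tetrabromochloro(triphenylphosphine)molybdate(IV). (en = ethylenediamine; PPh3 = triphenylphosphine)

[Re(en)2(N3)2][MoBr4Cl(PPh3)]

Cation [Re…]: ligand charges -2, Re(III) ⇒ ion charge 1+.
Anion [Mo…]: ligand charges -5, Mo(IV) ⇒ ion charge 1−.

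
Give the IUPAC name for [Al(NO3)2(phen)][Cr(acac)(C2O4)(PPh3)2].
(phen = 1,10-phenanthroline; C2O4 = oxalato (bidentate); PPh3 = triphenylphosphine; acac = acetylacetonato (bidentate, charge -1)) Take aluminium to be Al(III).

Both ions are complex: the cation is named first with the plain metal name, the anion second with the -ate form; each ion's ligands are alphabetised independently.
Al is given as +3; the cation's ligand charges sum to -2, so the complex cation is 1+.
A 1:1 salt means the anion carries the equal and opposite charge, 1−.
Anion: ligand charges sum to -3; for the ion to be 1−, Cr = +2.

dinitrato(1,10-phenanthroline)aluminium(III) (acetylacetonato)oxalatobis(triphenylphosphine)chromate(II)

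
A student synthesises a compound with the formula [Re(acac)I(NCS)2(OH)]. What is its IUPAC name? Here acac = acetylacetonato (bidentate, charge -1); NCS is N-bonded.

(acetylacetonato)hydroxoiododiisothiocyanatorhenium(V)

There is no counter-ion, so the complex is neutral overall.
Ligand charges: 1×acetylacetonato (-1 each), 1×iodo (-1 each), 2×isothiocyanato (-1 each), 1×hydroxo (-1 each); total -5. So Re + (-5) = 0, giving Re = +5.
Ligands are named alphabetically: acetylacetonato before hydroxo before iodo before isothiocyanato.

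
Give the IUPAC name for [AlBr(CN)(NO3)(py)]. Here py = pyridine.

bromocyanonitrato(pyridine)aluminium(III)

There is no counter-ion, so the complex is neutral overall.
Ligand charges: 1×pyridine (neutral), 1×bromo (-1 each), 1×nitrato (-1 each), 1×cyano (-1 each); total -3. So Al + (-3) = 0, giving Al = +3.
Ligands are named alphabetically: bromo before cyano before nitrato before pyridine.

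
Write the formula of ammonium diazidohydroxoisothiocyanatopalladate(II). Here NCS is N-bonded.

(NH4)2[Pd(N3)2(NCS)(OH)]

Ligands: 1 hydroxo (OH, -1), 1 isothiocyanato (NCS, -1), 2 azido (N3, -1). Ligand charge sum = -4.
With Pd in oxidation state +2, the complex ion is [Pd...]^2−.
Charge balance with ammonium (+1) requires 1 complex ion per 2 ammonium.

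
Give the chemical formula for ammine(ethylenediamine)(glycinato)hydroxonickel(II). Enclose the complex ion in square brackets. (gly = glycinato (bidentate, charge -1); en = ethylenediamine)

Ligands: 1 hydroxo (OH, -1), 1 glycinato (gly, -1), 1 ethylenediamine (en, neutral), 1 ammine (NH3, neutral). Ligand charge sum = -2.
With Ni in oxidation state +2, the complex ion is [Ni...].

[Ni(en)(gly)(NH3)(OH)]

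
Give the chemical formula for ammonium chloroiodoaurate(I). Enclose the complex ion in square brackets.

Ligands: 1 chloro (Cl, -1), 1 iodo (I, -1). Ligand charge sum = -2.
With Au in oxidation state +1, the complex ion is [Au...]^1−.
Charge balance with ammonium (+1) requires 1 complex ion per 1 ammonium.

NH4[AuClI]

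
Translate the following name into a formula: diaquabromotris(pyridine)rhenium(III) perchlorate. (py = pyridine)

[ReBr(H2O)2(py)3](ClO4)2

Ligands: 3 pyridine (py, neutral), 1 bromo (Br, -1), 2 aqua (H2O, neutral). Ligand charge sum = -1.
With Re in oxidation state +3, the complex ion is [Re...]^2+.
Charge balance with perchlorate (-1) requires 1 complex ion per 2 perchlorate.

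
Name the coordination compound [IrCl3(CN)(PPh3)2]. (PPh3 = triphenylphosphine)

trichlorocyanobis(triphenylphosphine)iridium(IV)

There is no counter-ion, so the complex is neutral overall.
Ligand charges: 3×chloro (-1 each), 2×triphenylphosphine (neutral), 1×cyano (-1 each); total -4. So Ir + (-4) = 0, giving Ir = +4.
Ligands are named alphabetically: chloro before cyano before triphenylphosphine.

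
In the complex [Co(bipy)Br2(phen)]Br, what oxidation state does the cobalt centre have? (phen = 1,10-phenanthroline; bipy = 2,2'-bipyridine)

1 bromide outside the brackets (-1 each) → the complex ion is 1+.
Ligand charges: 1×phen neutral; 2×Br = -2; 1×bipy neutral; sum -2.
Co + (-2) = 1+ ⇒ Co is +3.

+3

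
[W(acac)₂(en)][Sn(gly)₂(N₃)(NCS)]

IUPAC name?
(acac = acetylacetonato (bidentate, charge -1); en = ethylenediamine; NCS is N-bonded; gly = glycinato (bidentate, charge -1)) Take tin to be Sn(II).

bis(acetylacetonato)(ethylenediamine)tungsten(IV) azidobis(glycinato)isothiocyanatostannate(II)

Sn is given as +2; the anion's ligand charges sum to -4, so the complex anion is 2−.
A 1:1 salt means the cation carries the equal and opposite charge, 2+.
Cation: ligand charges sum to -2; for the ion to be 2+, W = +4.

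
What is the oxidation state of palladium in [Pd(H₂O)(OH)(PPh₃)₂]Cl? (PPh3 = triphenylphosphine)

+2

1 chloride outside the brackets (-1 each) → the complex ion is 1+.
Ligand charges: 2×PPh3 neutral; 1×OH = -1; 1×H2O neutral; sum -1.
Pd + (-1) = 1+ ⇒ Pd is +2.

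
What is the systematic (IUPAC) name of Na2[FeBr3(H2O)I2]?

sodium aquatribromodiiodoferrate(III)

The 2 sodium counter-ions carry a total charge of +2, so each complex ion is 2−.
Ligand charges: 3×bromo (-1 each), 1×aqua (neutral), 2×iodo (-1 each); total -5. So Fe + (-5) = 2−, giving Fe = +3.
Ligands are named alphabetically: aqua before bromo before iodo.
The complex ion is anionic, so iron takes the -ate form ferrate(III).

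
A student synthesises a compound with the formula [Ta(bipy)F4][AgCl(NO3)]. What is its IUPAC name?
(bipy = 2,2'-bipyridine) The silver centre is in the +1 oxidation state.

Ag is given as +1; the anion's ligand charges sum to -2, so the complex anion is 1−.
A 1:1 salt means the cation carries the equal and opposite charge, 1+.
Cation: ligand charges sum to -4; for the ion to be 1+, Ta = +5.

(2,2'-bipyridine)tetrafluorotantalum(V) chloronitratoargentate(I)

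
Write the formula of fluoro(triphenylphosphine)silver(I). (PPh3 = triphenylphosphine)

[AgF(PPh3)]

Ligands: 1 triphenylphosphine (PPh3, neutral), 1 fluoro (F, -1). Ligand charge sum = -1.
With Ag in oxidation state +1, the complex ion is [Ag...].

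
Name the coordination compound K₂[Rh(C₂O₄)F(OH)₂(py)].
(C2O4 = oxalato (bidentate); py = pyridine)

potassium fluorodihydroxooxalato(pyridine)rhodate(III)

The 2 potassium counter-ions carry a total charge of +2, so each complex ion is 2−.
Ligand charges: 1×oxalato (-2 each), 1×pyridine (neutral), 2×hydroxo (-1 each), 1×fluoro (-1 each); total -5. So Rh + (-5) = 2−, giving Rh = +3.
The complex ion is anionic, so rhodium takes the -ate form rhodate(III).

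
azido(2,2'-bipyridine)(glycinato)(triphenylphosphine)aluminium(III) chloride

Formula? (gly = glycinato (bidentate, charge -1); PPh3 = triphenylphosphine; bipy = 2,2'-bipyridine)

[Al(bipy)(gly)(N3)(PPh3)]Cl

Ligands: 1 azido (N3, -1), 1 glycinato (gly, -1), 1 triphenylphosphine (PPh3, neutral), 1 2,2'-bipyridine (bipy, neutral). Ligand charge sum = -2.
With Al in oxidation state +3, the complex ion is [Al...]^1+.
Charge balance with chloride (-1) requires 1 complex ion per 1 chloride.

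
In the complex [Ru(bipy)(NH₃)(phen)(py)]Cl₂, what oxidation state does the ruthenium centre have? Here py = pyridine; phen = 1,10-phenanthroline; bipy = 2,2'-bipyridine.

+2

2 chloride outside the brackets (-1 each) → the complex ion is 2+.
Ligand charges: 1×py neutral; 1×NH3 neutral; 1×phen neutral; 1×bipy neutral; sum 0.
Ru + (0) = 2+ ⇒ Ru is +2.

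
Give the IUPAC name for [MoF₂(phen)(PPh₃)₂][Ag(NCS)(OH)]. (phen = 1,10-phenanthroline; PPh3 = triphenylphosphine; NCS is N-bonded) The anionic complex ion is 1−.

difluoro(1,10-phenanthroline)bis(triphenylphosphine)molybdenum(III) hydroxoisothiocyanatoargentate(I)

The complex anion is given as 1−; its ligand charges sum to -2, so Ag = +1.
A 1:1 salt means the cation carries the equal and opposite charge, 1+.
Cation: ligand charges sum to -2; for the ion to be 1+, Mo = +3.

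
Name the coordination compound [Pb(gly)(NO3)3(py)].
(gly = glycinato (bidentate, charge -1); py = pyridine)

(glycinato)trinitrato(pyridine)lead(IV)

There is no counter-ion, so the complex is neutral overall.
Ligand charges: 3×nitrato (-1 each), 1×glycinato (-1 each), 1×pyridine (neutral); total -4. So Pb + (-4) = 0, giving Pb = +4.
Ligands are named alphabetically: glycinato before nitrato before pyridine.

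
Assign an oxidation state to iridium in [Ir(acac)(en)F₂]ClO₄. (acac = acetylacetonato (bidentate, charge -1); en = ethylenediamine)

1 perchlorate outside the brackets (-1 each) → the complex ion is 1+.
Ligand charges: 1×acac = -1; 1×en neutral; 2×F = -2; sum -3.
Ir + (-3) = 1+ ⇒ Ir is +4.

+4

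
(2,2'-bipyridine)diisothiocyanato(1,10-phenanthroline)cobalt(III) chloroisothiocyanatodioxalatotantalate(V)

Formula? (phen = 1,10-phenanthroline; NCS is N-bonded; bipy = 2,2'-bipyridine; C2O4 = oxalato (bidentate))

Cation [Co…]: ligand charges -2, Co(III) ⇒ ion charge 1+.
Anion [Ta…]: ligand charges -6, Ta(V) ⇒ ion charge 1−.

[Co(bipy)(NCS)2(phen)][Ta(C2O4)2Cl(NCS)]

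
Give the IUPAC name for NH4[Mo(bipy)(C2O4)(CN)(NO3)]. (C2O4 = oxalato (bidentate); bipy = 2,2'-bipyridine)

ammonium (2,2'-bipyridine)cyanonitratooxalatomolybdate(III)

The 1 ammonium counter-ion carries a total charge of +1, so each complex ion is 1−.
Ligand charges: 1×cyano (-1 each), 1×nitrato (-1 each), 1×oxalato (-2 each), 1×2,2'-bipyridine (neutral); total -4. So Mo + (-4) = 1−, giving Mo = +3.
Ligands are named alphabetically: bipyridine before cyano before nitrato before oxalato.
The complex ion is anionic, so molybdenum takes the -ate form molybdate(III).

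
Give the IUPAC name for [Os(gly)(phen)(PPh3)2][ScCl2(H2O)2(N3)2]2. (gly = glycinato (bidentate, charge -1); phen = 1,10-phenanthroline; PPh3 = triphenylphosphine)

(glycinato)(1,10-phenanthroline)bis(triphenylphosphine)osmium(III) diaquadiazidodichloroscandate(III)

Both ions are complex: the cation is named first with the plain metal name, the anion second with the -ate form; each ion's ligands are alphabetised independently.
Scandium is always +3 in its complexes; the anion's ligand charges sum to -4, so the complex anion is 1−.
With 2 anions per cation, the cation must be 2×1 = 2+.
Cation: ligand charges sum to -1; for the ion to be 2+, Os = +3.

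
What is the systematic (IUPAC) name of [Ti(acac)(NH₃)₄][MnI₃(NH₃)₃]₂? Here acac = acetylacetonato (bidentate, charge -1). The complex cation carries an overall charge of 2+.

Both ions are complex: the cation is named first with the plain metal name, the anion second with the -ate form; each ion's ligands are alphabetised independently.
The complex cation is given as 2+; its ligand charges sum to -1, so Ti = +3.
With 2 anions per cation, each anion must be 2/2 = 1−.
Anion: ligand charges sum to -3; for the ion to be 1−, Mn = +2.

(acetylacetonato)tetraamminetitanium(III) triamminetriiodomanganate(II)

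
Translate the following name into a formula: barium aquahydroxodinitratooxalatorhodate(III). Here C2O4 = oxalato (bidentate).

Ba[Rh(C2O4)(H2O)(NO3)2(OH)]

Ligands: 1 hydroxo (OH, -1), 1 aqua (H2O, neutral), 1 oxalato (C2O4, -2), 2 nitrato (NO3, -1). Ligand charge sum = -5.
Charge balance with barium (+2) requires 1 complex ion per 1 barium.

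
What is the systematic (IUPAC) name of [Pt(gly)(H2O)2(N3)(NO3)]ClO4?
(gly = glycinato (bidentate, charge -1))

The 1 perchlorate counter-ion carries a total charge of -1, so each complex ion is 1+.
Ligand charges: 2×aqua (neutral), 1×azido (-1 each), 1×glycinato (-1 each), 1×nitrato (-1 each); total -3. So Pt + (-3) = 1+, giving Pt = +4.
Ligands are named alphabetically: aqua before azido before glycinato before nitrato.

diaquaazido(glycinato)nitratoplatinum(IV) perchlorate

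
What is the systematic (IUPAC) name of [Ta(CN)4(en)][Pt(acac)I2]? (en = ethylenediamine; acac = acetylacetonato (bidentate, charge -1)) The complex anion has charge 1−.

tetracyano(ethylenediamine)tantalum(V) (acetylacetonato)diiodoplatinate(II)

The complex anion is given as 1−; its ligand charges sum to -3, so Pt = +2.
A 1:1 salt means the cation carries the equal and opposite charge, 1+.
Cation: ligand charges sum to -4; for the ion to be 1+, Ta = +5.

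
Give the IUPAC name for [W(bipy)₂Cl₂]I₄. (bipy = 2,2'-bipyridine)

bis(2,2'-bipyridine)dichlorotungsten(VI) iodide

The 4 iodide counter-ions carry a total charge of -4, so each complex ion is 4+.
Ligand charges: 2×chloro (-1 each), 2×2,2'-bipyridine (neutral); total -2. So W + (-2) = 4+, giving W = +6.
Ligands are named alphabetically: bipyridine before chloro.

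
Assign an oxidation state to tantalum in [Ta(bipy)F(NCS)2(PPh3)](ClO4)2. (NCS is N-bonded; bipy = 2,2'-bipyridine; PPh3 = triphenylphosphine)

2 perchlorate outside the brackets (-1 each) → the complex ion is 2+.
Ligand charges: 2×NCS = -2; 1×F = -1; 1×bipy neutral; 1×PPh3 neutral; sum -3.
Ta + (-3) = 2+ ⇒ Ta is +5.

+5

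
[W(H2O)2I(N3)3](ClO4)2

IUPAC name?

The 2 perchlorate counter-ions carry a total charge of -2, so each complex ion is 2+.
Ligand charges: 2×aqua (neutral), 3×azido (-1 each), 1×iodo (-1 each); total -4. So W + (-4) = 2+, giving W = +6.
Ligands are named alphabetically: aqua before azido before iodo.

diaquatriazidoiodotungsten(VI) perchlorate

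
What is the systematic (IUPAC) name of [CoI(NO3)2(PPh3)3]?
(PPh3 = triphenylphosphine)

There is no counter-ion, so the complex is neutral overall.
Ligand charges: 2×nitrato (-1 each), 3×triphenylphosphine (neutral), 1×iodo (-1 each); total -3. So Co + (-3) = 0, giving Co = +3.
Ligands are named alphabetically: iodo before nitrato before triphenylphosphine.

iododinitratotris(triphenylphosphine)cobalt(III)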